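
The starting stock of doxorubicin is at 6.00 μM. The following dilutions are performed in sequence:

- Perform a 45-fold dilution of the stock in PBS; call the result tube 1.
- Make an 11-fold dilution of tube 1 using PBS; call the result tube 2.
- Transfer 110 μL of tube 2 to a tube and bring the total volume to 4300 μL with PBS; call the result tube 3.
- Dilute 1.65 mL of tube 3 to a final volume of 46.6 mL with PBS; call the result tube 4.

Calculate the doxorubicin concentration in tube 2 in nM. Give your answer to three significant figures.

12.1 nM

Step 1: 45-fold → factor 45
Step 2: 11-fold → factor 11
Dilution factor through tube 2 = 45 × 11 = 495
[tube 2] = 6.00 μM / 495 = 0.01212 μM = 12.1 nM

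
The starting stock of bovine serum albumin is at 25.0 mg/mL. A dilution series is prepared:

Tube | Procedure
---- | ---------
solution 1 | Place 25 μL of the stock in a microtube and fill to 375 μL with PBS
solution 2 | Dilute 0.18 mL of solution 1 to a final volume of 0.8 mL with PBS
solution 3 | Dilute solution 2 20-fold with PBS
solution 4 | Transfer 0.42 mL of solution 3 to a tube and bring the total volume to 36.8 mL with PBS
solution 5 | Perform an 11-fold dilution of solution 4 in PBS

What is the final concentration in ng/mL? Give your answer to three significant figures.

19.5 ng/mL

Step 1: 25 μL brought to 375 μL → factor 375/25 = 15
Step 2: 0.18 mL brought to 0.8 mL → factor 0.8/0.18 = 4.4444
Step 3: 20-fold → factor 20
Step 4: 0.42 mL brought to 36.8 mL → factor 36.8/0.42 = 87.619
Step 5: 11-fold → factor 11
Overall dilution factor = 15 × 4.4444 × 20 × 87.619 × 11 = 1.2851 × 10^6
Final = 25.0 mg/mL / 1.2851 × 10^6 = 1.945 × 10^-5 mg/mL = 19.5 ng/mL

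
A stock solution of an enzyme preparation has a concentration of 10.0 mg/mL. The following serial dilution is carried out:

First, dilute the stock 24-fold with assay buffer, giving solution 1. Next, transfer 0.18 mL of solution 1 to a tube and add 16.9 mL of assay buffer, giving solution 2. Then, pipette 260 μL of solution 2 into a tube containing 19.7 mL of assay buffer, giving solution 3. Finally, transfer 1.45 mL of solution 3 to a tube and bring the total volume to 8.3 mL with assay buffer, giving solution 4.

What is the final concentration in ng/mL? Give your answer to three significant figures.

Step 1: 24-fold → factor 24
Step 2: 0.18 mL + 16.9 mL = 17.08 mL total → factor 17.08/0.18 = 94.889
Step 3: 260 μL + 19.7 mL = 19960 μL total → factor 19960/260 = 76.769
Step 4: 1.45 mL brought to 8.3 mL → factor 8.3/1.45 = 5.7241
Overall dilution factor = 24 × 94.889 × 76.769 × 5.7241 = 1.0007 × 10^6
Final = 10.0 mg/mL / 1.0007 × 10^6 = 9.993 × 10^-6 mg/mL = 9.99 ng/mL

9.99 ng/mL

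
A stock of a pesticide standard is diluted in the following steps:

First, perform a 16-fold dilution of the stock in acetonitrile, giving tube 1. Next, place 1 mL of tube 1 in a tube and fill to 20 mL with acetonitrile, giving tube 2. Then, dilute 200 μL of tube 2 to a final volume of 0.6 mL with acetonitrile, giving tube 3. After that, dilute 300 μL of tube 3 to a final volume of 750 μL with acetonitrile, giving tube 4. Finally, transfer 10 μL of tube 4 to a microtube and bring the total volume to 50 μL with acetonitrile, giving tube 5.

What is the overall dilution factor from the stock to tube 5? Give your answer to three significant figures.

Step 1: 16-fold → factor 16
Step 2: 1 mL brought to 20 mL → factor 20/1 = 20
Step 3: 200 μL brought to 0.6 mL → factor 600/200 = 3
Step 4: 300 μL brought to 750 μL → factor 750/300 = 2.5
Step 5: 10 μL brought to 50 μL → factor 50/10 = 5
Overall dilution factor = 16 × 20 × 3 × 2.5 × 5 = 12000

1.20 × 10^4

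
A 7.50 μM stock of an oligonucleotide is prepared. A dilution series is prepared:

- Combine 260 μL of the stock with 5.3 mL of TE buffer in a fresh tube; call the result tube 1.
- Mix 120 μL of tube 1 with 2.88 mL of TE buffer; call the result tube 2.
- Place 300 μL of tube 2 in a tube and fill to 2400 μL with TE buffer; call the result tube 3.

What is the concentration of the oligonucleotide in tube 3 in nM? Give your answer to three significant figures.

1.75 nM

Step 1: 260 μL + 5.3 mL = 5560 μL total → factor 5560/260 = 21.385
Step 2: 120 μL + 2.88 mL = 3000 μL total → factor 3000/120 = 25
Step 3: 300 μL brought to 2400 μL → factor 2400/300 = 8
Overall dilution factor = 21.385 × 25 × 8 = 4276.9
Final = 7.50 μM / 4276.9 = 0.001754 μM = 1.75 nM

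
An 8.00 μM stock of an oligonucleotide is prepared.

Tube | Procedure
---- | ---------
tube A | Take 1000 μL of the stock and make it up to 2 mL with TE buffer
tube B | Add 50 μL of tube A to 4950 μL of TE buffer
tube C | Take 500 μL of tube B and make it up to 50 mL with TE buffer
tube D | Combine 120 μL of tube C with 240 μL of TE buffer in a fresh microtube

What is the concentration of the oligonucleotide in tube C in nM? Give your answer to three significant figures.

Step 1: 1000 μL brought to 2 mL → factor 2000/1000 = 2
Step 2: 50 μL + 4950 μL = 5000 μL total → factor 5000/50 = 100
Step 3: 500 μL brought to 50 mL → factor 50000/500 = 100
Dilution factor through tube C = 2 × 100 × 100 = 20000
[tube C] = 8.00 μM / 20000 = 0.0004000 μM = 0.400 nM

0.400 nM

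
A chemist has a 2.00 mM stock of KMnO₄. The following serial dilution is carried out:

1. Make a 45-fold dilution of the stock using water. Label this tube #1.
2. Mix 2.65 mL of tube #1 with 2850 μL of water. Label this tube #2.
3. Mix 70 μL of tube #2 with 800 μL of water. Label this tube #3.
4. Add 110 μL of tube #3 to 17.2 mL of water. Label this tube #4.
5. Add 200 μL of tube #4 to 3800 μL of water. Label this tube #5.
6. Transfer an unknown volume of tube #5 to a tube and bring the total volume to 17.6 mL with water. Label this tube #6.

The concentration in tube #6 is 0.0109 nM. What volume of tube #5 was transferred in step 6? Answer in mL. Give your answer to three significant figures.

Step 1: 45-fold → factor 45
Step 2: 2.65 mL + 2850 μL = 5.5 mL total → factor 5.5/2.65 = 2.0755
Step 3: 70 μL + 800 μL = 870 μL total → factor 870/70 = 12.429
Step 4: 110 μL + 17.2 mL = 17310 μL total → factor 17310/110 = 157.36
Step 5: 200 μL + 3800 μL = 4000 μL total → factor 4000/200 = 20
Step 6: v brought to 17.6 mL → factor = 17.6 mL/v
Product of known-step factors = 3.6533 × 10^6
Overall factor = 2.00 mM / (0.0109 nM) = 1.8349 × 10^8
Step-6 factor = 1.8349 × 10^8 / 3.6533 × 10^6 = 50.225
v = 17.6 mL / 50.225 = 0.350 mL

0.350 mL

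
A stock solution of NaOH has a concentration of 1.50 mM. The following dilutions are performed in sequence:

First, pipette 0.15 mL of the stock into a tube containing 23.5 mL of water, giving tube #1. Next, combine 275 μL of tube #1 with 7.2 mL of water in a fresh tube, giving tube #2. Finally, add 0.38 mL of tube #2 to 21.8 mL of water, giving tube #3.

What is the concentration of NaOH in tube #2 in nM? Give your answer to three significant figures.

350 nM

Step 1: 0.15 mL + 23.5 mL = 23.65 mL total → factor 23.65/0.15 = 157.67
Step 2: 275 μL + 7.2 mL = 7475 μL total → factor 7475/275 = 27.182
Dilution factor through tube #2 = 157.67 × 27.182 = 4285.7
[tube #2] = 1.50 mM / 4285.7 = 0.0003500 mM = 350 nM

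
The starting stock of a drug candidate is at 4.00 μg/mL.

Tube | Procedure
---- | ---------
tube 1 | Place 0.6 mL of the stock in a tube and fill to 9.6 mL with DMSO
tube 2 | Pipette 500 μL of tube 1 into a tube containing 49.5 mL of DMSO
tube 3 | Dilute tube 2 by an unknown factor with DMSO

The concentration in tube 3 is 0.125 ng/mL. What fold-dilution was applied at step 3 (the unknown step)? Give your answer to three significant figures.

Step 1: 0.6 mL brought to 9.6 mL → factor 9.6/0.6 = 16
Step 2: 500 μL + 49.5 mL = 50000 μL total → factor 50000/500 = 100
Step 3: unknown factor x
Product of known-step factors = 1600
Overall factor = 4.00 μg/mL / (0.125 ng/mL) = 32000
x = 32000 / 1600 = 20.0

20.0-fold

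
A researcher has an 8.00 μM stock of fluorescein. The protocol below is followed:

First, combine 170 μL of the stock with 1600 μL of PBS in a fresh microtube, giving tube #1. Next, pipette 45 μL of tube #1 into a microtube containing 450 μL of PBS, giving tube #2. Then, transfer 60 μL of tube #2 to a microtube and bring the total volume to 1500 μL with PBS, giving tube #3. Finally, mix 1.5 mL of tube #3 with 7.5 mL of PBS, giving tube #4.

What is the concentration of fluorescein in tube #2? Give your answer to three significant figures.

0.0699 μM

Step 1: 170 μL + 1600 μL = 1770 μL total → factor 1770/170 = 10.412
Step 2: 45 μL + 450 μL = 495 μL total → factor 495/45 = 11
Dilution factor through tube #2 = 10.412 × 11 = 114.53
[tube #2] = 8.00 μM / 114.53 = 0.0699 μM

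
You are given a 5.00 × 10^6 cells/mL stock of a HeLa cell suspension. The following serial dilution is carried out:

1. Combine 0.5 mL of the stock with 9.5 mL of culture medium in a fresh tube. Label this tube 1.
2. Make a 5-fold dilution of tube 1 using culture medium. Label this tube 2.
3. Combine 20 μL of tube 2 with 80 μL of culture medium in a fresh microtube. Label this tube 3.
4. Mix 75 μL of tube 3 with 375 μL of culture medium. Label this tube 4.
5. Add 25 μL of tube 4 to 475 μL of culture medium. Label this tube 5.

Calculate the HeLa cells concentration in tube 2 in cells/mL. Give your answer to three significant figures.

Step 1: 0.5 mL + 9.5 mL = 10 mL total → factor 10/0.5 = 20
Step 2: 5-fold → factor 5
Dilution factor through tube 2 = 20 × 5 = 100
[tube 2] = 5.00 × 10^6 cells/mL / 100 = 5.00 × 10^4 cells/mL

5.00 × 10^4 cells/mL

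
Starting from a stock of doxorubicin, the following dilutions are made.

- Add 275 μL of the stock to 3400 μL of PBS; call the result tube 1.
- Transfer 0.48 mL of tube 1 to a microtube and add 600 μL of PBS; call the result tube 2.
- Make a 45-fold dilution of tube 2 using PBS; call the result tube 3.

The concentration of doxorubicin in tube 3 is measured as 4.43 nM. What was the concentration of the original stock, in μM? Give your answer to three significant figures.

5.99 μM

Step 1: 275 μL + 3400 μL = 3675 μL total → factor 3675/275 = 13.364
Step 2: 0.48 mL + 600 μL = 1.08 mL total → factor 1.08/0.48 = 2.25
Step 3: 45-fold → factor 45
Overall dilution factor = 13.364 × 2.25 × 45 = 1353.1
Stock = 4.43 nM × 1353.1 = 5994 nM = 5.99 μM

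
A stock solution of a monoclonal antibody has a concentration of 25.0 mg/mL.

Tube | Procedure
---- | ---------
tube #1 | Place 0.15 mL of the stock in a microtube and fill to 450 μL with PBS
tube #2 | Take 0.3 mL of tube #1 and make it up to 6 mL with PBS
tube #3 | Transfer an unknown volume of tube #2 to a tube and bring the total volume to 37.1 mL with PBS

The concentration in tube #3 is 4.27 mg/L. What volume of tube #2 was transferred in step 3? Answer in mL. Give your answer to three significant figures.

Step 1: 0.15 mL brought to 450 μL → factor 0.45/0.15 = 3
Step 2: 0.3 mL brought to 6 mL → factor 6/0.3 = 20
Step 3: v brought to 37.1 mL → factor = 37.1 mL/v
Product of known-step factors = 60
Overall factor = 25.0 mg/mL / (4.27 mg/L) = 5854.8
Step-3 factor = 5854.8 / 60 = 97.58
v = 37.1 mL / 97.58 = 0.380 mL

0.380 mL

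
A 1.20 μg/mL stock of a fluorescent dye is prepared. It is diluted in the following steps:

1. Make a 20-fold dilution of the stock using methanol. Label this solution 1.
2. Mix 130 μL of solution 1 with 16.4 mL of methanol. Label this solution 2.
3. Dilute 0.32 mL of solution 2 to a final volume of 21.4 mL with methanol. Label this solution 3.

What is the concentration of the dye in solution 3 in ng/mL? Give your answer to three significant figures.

0.00706 ng/mL

Step 1: 20-fold → factor 20
Step 2: 130 μL + 16.4 mL = 16530 μL total → factor 16530/130 = 127.15
Step 3: 0.32 mL brought to 21.4 mL → factor 21.4/0.32 = 66.875
Overall dilution factor = 20 × 127.15 × 66.875 = 1.7007 × 10^5
Final = 1.20 μg/mL / 1.7007 × 10^5 = 7.056 × 10^-6 μg/mL = 0.00706 ng/mL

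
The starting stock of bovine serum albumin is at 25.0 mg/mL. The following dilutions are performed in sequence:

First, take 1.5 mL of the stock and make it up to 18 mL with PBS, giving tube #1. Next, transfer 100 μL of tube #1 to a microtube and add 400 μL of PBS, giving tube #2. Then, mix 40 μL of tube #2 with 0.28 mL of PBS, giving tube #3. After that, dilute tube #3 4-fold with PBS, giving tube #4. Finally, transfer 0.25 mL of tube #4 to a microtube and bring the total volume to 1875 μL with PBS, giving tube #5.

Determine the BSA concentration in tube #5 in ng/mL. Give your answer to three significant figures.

Step 1: 1.5 mL brought to 18 mL → factor 18/1.5 = 12
Step 2: 100 μL + 400 μL = 500 μL total → factor 500/100 = 5
Step 3: 40 μL + 0.28 mL = 320 μL total → factor 320/40 = 8
Step 4: 4-fold → factor 4
Step 5: 0.25 mL brought to 1875 μL → factor 1.875/0.25 = 7.5
Overall dilution factor = 12 × 5 × 8 × 4 × 7.5 = 14400
Final = 25.0 mg/mL / 14400 = 0.001736 mg/mL = 1.74 × 10^3 ng/mL

1.74 × 10^3 ng/mL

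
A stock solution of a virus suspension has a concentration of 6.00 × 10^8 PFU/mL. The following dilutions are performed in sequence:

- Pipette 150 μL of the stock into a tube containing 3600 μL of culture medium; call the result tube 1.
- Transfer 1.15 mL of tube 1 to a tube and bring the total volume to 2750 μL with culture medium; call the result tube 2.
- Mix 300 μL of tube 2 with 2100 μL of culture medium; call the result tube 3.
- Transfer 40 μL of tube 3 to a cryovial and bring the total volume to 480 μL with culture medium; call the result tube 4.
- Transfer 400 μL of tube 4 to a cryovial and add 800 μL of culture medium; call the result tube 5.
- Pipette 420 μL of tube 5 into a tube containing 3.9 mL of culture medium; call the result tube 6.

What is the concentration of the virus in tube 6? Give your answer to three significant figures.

Step 1: 150 μL + 3600 μL = 3750 μL total → factor 3750/150 = 25
Step 2: 1.15 mL brought to 2750 μL → factor 2.75/1.15 = 2.3913
Step 3: 300 μL + 2100 μL = 2400 μL total → factor 2400/300 = 8
Step 4: 40 μL brought to 480 μL → factor 480/40 = 12
Step 5: 400 μL + 800 μL = 1200 μL total → factor 1200/400 = 3
Step 6: 420 μL + 3.9 mL = 4320 μL total → factor 4320/420 = 10.286
Overall dilution factor = 25 × 2.3913 × 8 × 12 × 3 × 10.286 = 1.7709 × 10^5
Final = 6.00 × 10^8 PFU/mL / 1.7709 × 10^5 = 3.39 × 10^3 PFU/mL

3.39 × 10^3 PFU/mL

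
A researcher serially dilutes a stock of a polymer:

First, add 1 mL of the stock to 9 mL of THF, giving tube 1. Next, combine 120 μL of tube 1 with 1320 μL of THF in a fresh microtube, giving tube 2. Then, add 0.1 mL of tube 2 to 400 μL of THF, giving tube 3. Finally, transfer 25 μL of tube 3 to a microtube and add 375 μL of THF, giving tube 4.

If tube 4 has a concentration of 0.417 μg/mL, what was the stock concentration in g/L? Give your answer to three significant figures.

4.00 g/L

Step 1: 1 mL + 9 mL = 10 mL total → factor 10/1 = 10
Step 2: 120 μL + 1320 μL = 1440 μL total → factor 1440/120 = 12
Step 3: 0.1 mL + 400 μL = 0.5 mL total → factor 0.5/0.1 = 5
Step 4: 25 μL + 375 μL = 400 μL total → factor 400/25 = 16
Overall dilution factor = 10 × 12 × 5 × 16 = 9600
Stock = 0.417 μg/mL × 9600 = 4003 μg/mL = 4.00 g/L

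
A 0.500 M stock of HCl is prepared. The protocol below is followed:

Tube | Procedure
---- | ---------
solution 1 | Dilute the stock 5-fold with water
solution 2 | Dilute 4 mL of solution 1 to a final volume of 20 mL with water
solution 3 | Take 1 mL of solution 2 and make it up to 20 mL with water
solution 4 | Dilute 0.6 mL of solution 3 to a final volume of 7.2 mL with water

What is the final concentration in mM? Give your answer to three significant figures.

0.0833 mM

Step 1: 5-fold → factor 5
Step 2: 4 mL brought to 20 mL → factor 20/4 = 5
Step 3: 1 mL brought to 20 mL → factor 20/1 = 20
Step 4: 0.6 mL brought to 7.2 mL → factor 7.2/0.6 = 12
Overall dilution factor = 5 × 5 × 20 × 12 = 6000
Final = 0.500 M / 6000 = 8.333 × 10^-5 M = 0.0833 mM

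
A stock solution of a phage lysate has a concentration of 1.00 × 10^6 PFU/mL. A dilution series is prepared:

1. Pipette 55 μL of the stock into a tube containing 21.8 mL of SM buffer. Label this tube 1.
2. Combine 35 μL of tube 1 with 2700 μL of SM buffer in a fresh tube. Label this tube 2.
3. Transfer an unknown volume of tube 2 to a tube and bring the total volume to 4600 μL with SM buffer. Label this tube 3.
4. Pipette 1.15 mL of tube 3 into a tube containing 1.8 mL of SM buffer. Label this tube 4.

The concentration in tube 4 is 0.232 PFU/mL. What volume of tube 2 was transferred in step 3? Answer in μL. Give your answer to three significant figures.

Step 1: 55 μL + 21.8 mL = 21855 μL total → factor 21855/55 = 397.36
Step 2: 35 μL + 2700 μL = 2735 μL total → factor 2735/35 = 78.143
Step 3: v brought to 4600 μL → factor = 4600 μL/v
Step 4: 1.15 mL + 1.8 mL = 2.95 mL total → factor 2.95/1.15 = 2.5652
Product of known-step factors = 79653
Overall factor = 1.00 × 10^6 PFU/mL / (0.232 PFU/mL) = 4.3103 × 10^6
Step-3 factor = 4.3103 × 10^6 / 79653 = 54.114
v = 4600 μL / 54.114 = 85.0 μL

85.0 μL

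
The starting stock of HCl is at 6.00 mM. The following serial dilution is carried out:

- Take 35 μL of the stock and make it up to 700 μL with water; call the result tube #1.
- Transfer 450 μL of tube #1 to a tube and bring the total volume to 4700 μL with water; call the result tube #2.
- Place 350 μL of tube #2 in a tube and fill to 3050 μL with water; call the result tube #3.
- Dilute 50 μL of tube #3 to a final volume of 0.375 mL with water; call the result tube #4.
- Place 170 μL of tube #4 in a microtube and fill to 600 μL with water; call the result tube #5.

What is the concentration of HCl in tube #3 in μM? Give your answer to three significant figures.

Step 1: 35 μL brought to 700 μL → factor 700/35 = 20
Step 2: 450 μL brought to 4700 μL → factor 4700/450 = 10.444
Step 3: 350 μL brought to 3050 μL → factor 3050/350 = 8.7143
Dilution factor through tube #3 = 20 × 10.444 × 8.7143 = 1820.3
[tube #3] = 6.00 mM / 1820.3 = 0.003296 mM = 3.30 μM

3.30 μM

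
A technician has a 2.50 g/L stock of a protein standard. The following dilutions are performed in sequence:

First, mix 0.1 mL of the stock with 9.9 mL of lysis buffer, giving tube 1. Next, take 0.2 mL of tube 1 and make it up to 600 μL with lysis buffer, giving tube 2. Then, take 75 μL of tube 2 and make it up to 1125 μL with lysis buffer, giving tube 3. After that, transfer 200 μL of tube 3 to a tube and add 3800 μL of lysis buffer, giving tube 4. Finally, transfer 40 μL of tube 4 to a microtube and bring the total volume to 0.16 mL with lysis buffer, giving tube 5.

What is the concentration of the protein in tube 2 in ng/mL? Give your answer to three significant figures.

Step 1: 0.1 mL + 9.9 mL = 10 mL total → factor 10/0.1 = 100
Step 2: 0.2 mL brought to 600 μL → factor 0.6/0.2 = 3
Dilution factor through tube 2 = 100 × 3 = 300
[tube 2] = 2.50 g/L / 300 = 0.008333 g/L = 8.33 × 10^3 ng/mL

8.33 × 10^3 ng/mL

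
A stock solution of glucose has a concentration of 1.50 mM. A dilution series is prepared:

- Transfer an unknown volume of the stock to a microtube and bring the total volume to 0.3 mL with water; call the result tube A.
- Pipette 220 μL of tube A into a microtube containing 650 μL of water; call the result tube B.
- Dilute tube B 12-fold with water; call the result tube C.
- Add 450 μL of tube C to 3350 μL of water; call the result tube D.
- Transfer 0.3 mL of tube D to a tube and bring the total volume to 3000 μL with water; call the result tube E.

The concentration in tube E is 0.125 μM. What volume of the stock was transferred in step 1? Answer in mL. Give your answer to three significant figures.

0.100 mL

Step 1: v brought to 0.3 mL → factor = 0.3 mL/v
Step 2: 220 μL + 650 μL = 870 μL total → factor 870/220 = 3.9545
Step 3: 12-fold → factor 12
Step 4: 450 μL + 3350 μL = 3800 μL total → factor 3800/450 = 8.4444
Step 5: 0.3 mL brought to 3000 μL → factor 3/0.3 = 10
Product of known-step factors = 4007.3
Overall factor = 1.50 mM / (0.125 μM) = 12000
Step-1 factor = 12000 / 4007.3 = 2.9946
v = 0.3 mL / 2.9946 = 0.100 mL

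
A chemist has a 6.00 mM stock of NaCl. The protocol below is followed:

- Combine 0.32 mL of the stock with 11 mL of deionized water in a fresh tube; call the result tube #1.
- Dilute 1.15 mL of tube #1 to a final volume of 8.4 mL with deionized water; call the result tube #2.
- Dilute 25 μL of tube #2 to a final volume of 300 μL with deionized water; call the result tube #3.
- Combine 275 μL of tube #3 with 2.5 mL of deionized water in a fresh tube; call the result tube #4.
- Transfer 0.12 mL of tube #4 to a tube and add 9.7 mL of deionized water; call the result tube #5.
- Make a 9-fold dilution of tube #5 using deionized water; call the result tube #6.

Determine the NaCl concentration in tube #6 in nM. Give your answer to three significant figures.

Step 1: 0.32 mL + 11 mL = 11.32 mL total → factor 11.32/0.32 = 35.375
Step 2: 1.15 mL brought to 8.4 mL → factor 8.4/1.15 = 7.3043
Step 3: 25 μL brought to 300 μL → factor 300/25 = 12
Step 4: 275 μL + 2.5 mL = 2775 μL total → factor 2775/275 = 10.091
Step 5: 0.12 mL + 9.7 mL = 9.82 mL total → factor 9.82/0.12 = 81.833
Step 6: 9-fold → factor 9
Overall dilution factor = 35.375 × 7.3043 × 12 × 10.091 × 81.833 × 9 = 2.3044 × 10^7
Final = 6.00 mM / 2.3044 × 10^7 = 2.604 × 10^-7 mM = 0.260 nM

0.260 nM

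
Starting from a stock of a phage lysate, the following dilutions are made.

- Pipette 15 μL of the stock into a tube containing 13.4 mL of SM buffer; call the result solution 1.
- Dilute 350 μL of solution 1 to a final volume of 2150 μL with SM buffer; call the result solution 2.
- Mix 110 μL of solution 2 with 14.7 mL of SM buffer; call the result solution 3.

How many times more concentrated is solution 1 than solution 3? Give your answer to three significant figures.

827

Step 1: 15 μL + 13.4 mL = 13415 μL total → factor 13415/15 = 894.33
Step 2: 350 μL brought to 2150 μL → factor 2150/350 = 6.1429
Step 3: 110 μL + 14.7 mL = 14810 μL total → factor 14810/110 = 134.64
Dilution factor to solution 1 = 894.33; to solution 3 = 7.3966 × 10^5
[solution 1]/[solution 3] = (factor to solution 3)/(factor to solution 1) = 7.3966 × 10^5/894.33 = 827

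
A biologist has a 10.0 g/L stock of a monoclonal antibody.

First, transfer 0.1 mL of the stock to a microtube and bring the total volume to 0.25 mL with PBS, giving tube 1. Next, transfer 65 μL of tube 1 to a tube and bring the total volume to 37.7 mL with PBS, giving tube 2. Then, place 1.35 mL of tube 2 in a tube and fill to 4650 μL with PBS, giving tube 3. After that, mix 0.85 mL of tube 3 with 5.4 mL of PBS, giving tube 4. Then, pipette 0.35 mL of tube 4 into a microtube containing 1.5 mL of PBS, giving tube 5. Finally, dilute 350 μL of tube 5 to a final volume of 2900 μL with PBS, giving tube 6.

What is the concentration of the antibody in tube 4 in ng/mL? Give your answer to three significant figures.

272 ng/mL

Step 1: 0.1 mL brought to 0.25 mL → factor 0.25/0.1 = 2.5
Step 2: 65 μL brought to 37.7 mL → factor 37700/65 = 580
Step 3: 1.35 mL brought to 4650 μL → factor 4.65/1.35 = 3.4444
Step 4: 0.85 mL + 5.4 mL = 6.25 mL total → factor 6.25/0.85 = 7.3529
Dilution factor through tube 4 = 2.5 × 580 × 3.4444 × 7.3529 = 36724
[tube 4] = 10.0 g/L / 36724 = 0.0002723 g/L = 272 ng/mL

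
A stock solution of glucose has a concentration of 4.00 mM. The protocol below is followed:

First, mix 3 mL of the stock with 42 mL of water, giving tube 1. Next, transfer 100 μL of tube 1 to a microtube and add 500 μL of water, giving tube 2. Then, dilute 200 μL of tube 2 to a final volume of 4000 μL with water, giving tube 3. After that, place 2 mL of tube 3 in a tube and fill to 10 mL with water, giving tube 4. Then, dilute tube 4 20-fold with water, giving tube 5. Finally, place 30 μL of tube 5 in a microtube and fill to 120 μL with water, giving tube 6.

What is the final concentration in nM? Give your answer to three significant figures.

5.56 nM

Step 1: 3 mL + 42 mL = 45 mL total → factor 45/3 = 15
Step 2: 100 μL + 500 μL = 600 μL total → factor 600/100 = 6
Step 3: 200 μL brought to 4000 μL → factor 4000/200 = 20
Step 4: 2 mL brought to 10 mL → factor 10/2 = 5
Step 5: 20-fold → factor 20
Step 6: 30 μL brought to 120 μL → factor 120/30 = 4
Overall dilution factor = 15 × 6 × 20 × 5 × 20 × 4 = 7.2 × 10^5
Final = 4.00 mM / 7.2 × 10^5 = 5.556 × 10^-6 mM = 5.56 nM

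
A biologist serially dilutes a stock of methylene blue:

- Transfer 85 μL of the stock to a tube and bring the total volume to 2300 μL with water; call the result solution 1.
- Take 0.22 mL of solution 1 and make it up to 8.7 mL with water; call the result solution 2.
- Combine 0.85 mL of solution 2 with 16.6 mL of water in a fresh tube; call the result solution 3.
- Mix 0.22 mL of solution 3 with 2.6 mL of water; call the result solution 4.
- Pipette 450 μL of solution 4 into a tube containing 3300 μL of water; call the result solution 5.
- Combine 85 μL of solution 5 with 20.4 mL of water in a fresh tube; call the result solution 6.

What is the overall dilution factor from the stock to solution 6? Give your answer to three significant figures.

Step 1: 85 μL brought to 2300 μL → factor 2300/85 = 27.059
Step 2: 0.22 mL brought to 8.7 mL → factor 8.7/0.22 = 39.545
Step 3: 0.85 mL + 16.6 mL = 17.45 mL total → factor 17.45/0.85 = 20.529
Step 4: 0.22 mL + 2.6 mL = 2.82 mL total → factor 2.82/0.22 = 12.818
Step 5: 450 μL + 3300 μL = 3750 μL total → factor 3750/450 = 8.3333
Step 6: 85 μL + 20.4 mL = 20485 μL total → factor 20485/85 = 241
Overall dilution factor = 27.059 × 39.545 × 20.529 × 12.818 × 8.3333 × 241 = 5.6552 × 10^8

5.66 × 10^8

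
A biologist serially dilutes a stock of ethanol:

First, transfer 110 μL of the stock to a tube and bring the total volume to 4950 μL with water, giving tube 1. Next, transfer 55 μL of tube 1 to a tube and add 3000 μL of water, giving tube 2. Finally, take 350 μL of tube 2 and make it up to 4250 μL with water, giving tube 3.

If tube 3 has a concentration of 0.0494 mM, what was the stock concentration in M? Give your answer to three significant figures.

Step 1: 110 μL brought to 4950 μL → factor 4950/110 = 45
Step 2: 55 μL + 3000 μL = 3055 μL total → factor 3055/55 = 55.545
Step 3: 350 μL brought to 4250 μL → factor 4250/350 = 12.143
Overall dilution factor = 45 × 55.545 × 12.143 = 30352
Stock = 0.0494 mM × 30352 = 1499 mM = 1.50 M

1.50 M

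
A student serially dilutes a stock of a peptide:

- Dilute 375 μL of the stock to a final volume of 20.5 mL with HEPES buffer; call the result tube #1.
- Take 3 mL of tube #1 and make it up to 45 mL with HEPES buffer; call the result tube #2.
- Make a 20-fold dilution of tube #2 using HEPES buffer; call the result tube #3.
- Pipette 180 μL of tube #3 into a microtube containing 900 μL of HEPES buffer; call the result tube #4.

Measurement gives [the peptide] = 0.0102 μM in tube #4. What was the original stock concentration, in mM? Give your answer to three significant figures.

Step 1: 375 μL brought to 20.5 mL → factor 20500/375 = 54.667
Step 2: 3 mL brought to 45 mL → factor 45/3 = 15
Step 3: 20-fold → factor 20
Step 4: 180 μL + 900 μL = 1080 μL total → factor 1080/180 = 6
Overall dilution factor = 54.667 × 15 × 20 × 6 = 98400
Stock = 0.0102 μM × 98400 = 1004 μM = 1.00 mM

1.00 mM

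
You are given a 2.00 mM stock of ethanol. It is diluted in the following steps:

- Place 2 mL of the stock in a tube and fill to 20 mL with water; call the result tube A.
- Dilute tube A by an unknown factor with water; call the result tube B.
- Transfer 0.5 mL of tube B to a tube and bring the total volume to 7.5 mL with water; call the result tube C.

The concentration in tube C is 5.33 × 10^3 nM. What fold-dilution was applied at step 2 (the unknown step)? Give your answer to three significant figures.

Step 1: 2 mL brought to 20 mL → factor 20/2 = 10
Step 2: unknown factor x
Step 3: 0.5 mL brought to 7.5 mL → factor 7.5/0.5 = 15
Product of known-step factors = 150
Overall factor = 2.00 mM / (5.33 × 10^3 nM) = 375.23
x = 375.23 / 150 = 2.50

2.50-fold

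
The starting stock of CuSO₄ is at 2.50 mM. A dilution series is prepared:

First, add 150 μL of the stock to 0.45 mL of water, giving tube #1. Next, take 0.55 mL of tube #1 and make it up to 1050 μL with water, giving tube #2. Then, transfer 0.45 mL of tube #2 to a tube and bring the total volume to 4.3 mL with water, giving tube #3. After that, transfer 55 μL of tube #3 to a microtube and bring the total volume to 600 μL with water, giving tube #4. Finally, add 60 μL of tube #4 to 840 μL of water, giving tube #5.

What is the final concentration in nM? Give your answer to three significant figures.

Step 1: 150 μL + 0.45 mL = 600 μL total → factor 600/150 = 4
Step 2: 0.55 mL brought to 1050 μL → factor 1.05/0.55 = 1.9091
Step 3: 0.45 mL brought to 4.3 mL → factor 4.3/0.45 = 9.5556
Step 4: 55 μL brought to 600 μL → factor 600/55 = 10.909
Step 5: 60 μL + 840 μL = 900 μL total → factor 900/60 = 15
Overall dilution factor = 4 × 1.9091 × 9.5556 × 10.909 × 15 = 11940
Final = 2.50 mM / 11940 = 0.0002094 mM = 209 nM

209 nM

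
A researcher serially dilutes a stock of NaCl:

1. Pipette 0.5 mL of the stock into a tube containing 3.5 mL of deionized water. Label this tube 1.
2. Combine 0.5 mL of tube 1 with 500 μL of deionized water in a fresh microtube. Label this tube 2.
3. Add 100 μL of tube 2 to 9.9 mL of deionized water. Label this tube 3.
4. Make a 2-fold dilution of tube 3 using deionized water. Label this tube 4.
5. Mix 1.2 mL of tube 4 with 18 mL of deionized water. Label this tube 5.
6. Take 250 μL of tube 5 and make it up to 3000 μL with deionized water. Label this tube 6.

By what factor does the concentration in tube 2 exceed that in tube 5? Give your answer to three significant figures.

Step 1: 0.5 mL + 3.5 mL = 4 mL total → factor 4/0.5 = 8
Step 2: 0.5 mL + 500 μL = 1 mL total → factor 1/0.5 = 2
Step 3: 100 μL + 9.9 mL = 10000 μL total → factor 10000/100 = 100
Step 4: 2-fold → factor 2
Step 5: 1.2 mL + 18 mL = 19.2 mL total → factor 19.2/1.2 = 16
Dilution factor to tube 2 = 16; to tube 5 = 51200
[tube 2]/[tube 5] = (factor to tube 5)/(factor to tube 2) = 51200/16 = 3.20 × 10^3

3.20 × 10^3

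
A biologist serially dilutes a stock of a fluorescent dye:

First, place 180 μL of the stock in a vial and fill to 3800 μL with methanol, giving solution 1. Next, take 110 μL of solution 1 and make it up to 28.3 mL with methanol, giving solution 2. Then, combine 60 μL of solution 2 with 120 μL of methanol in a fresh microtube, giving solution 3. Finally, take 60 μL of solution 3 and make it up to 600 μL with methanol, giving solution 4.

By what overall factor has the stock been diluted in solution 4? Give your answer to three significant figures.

Step 1: 180 μL brought to 3800 μL → factor 3800/180 = 21.111
Step 2: 110 μL brought to 28.3 mL → factor 28300/110 = 257.27
Step 3: 60 μL + 120 μL = 180 μL total → factor 180/60 = 3
Step 4: 60 μL brought to 600 μL → factor 600/60 = 10
Overall dilution factor = 21.111 × 257.27 × 3 × 10 = 1.6294 × 10^5

1.63 × 10^5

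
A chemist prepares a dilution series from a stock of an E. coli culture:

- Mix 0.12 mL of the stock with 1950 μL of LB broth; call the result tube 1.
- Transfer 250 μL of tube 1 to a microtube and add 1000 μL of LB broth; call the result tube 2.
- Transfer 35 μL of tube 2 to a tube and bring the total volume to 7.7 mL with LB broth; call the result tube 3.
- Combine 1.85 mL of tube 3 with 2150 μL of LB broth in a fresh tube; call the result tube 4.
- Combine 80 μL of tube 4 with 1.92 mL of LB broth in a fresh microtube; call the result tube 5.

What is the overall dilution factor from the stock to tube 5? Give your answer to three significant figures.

Step 1: 0.12 mL + 1950 μL = 2.07 mL total → factor 2.07/0.12 = 17.25
Step 2: 250 μL + 1000 μL = 1250 μL total → factor 1250/250 = 5
Step 3: 35 μL brought to 7.7 mL → factor 7700/35 = 220
Step 4: 1.85 mL + 2150 μL = 4 mL total → factor 4/1.85 = 2.1622
Step 5: 80 μL + 1.92 mL = 2000 μL total → factor 2000/80 = 25
Overall dilution factor = 17.25 × 5 × 220 × 2.1622 × 25 = 1.0257 × 10^6

1.03 × 10^6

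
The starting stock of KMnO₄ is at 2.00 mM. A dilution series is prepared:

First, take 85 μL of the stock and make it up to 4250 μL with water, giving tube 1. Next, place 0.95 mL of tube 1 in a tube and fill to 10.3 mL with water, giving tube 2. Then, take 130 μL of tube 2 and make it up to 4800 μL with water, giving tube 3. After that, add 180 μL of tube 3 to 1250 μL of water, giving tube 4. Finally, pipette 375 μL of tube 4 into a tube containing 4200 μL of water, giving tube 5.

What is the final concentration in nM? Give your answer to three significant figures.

1.03 nM

Step 1: 85 μL brought to 4250 μL → factor 4250/85 = 50
Step 2: 0.95 mL brought to 10.3 mL → factor 10.3/0.95 = 10.842
Step 3: 130 μL brought to 4800 μL → factor 4800/130 = 36.923
Step 4: 180 μL + 1250 μL = 1430 μL total → factor 1430/180 = 7.9444
Step 5: 375 μL + 4200 μL = 4575 μL total → factor 4575/375 = 12.2
Overall dilution factor = 50 × 10.842 × 36.923 × 7.9444 × 12.2 = 1.94 × 10^6
Final = 2.00 mM / 1.94 × 10^6 = 1.031 × 10^-6 mM = 1.03 nM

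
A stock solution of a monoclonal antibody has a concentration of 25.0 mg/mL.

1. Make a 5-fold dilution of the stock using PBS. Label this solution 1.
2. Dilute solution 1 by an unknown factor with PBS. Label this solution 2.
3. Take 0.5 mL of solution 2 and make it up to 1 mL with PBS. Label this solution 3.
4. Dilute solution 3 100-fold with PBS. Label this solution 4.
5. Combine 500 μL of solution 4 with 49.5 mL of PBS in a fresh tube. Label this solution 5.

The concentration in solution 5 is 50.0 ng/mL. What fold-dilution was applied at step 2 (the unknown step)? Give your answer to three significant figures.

Step 1: 5-fold → factor 5
Step 2: unknown factor x
Step 3: 0.5 mL brought to 1 mL → factor 1/0.5 = 2
Step 4: 100-fold → factor 100
Step 5: 500 μL + 49.5 mL = 50000 μL total → factor 50000/500 = 100
Product of known-step factors = 1 × 10^5
Overall factor = 25.0 mg/mL / (50.0 ng/mL) = 5 × 10^5
x = 5 × 10^5 / 1 × 10^5 = 5.00

5.00-fold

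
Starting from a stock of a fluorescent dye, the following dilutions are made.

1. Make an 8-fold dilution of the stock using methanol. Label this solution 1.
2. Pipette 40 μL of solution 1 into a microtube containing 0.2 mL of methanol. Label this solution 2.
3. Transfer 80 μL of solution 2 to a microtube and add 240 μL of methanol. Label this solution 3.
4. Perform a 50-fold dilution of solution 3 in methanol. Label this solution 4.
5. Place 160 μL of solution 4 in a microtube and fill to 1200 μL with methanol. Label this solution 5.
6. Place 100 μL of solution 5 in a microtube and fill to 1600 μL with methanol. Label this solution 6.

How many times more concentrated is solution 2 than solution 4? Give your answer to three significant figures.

200

Step 1: 8-fold → factor 8
Step 2: 40 μL + 0.2 mL = 240 μL total → factor 240/40 = 6
Step 3: 80 μL + 240 μL = 320 μL total → factor 320/80 = 4
Step 4: 50-fold → factor 50
Dilution factor to solution 2 = 48; to solution 4 = 9600
[solution 2]/[solution 4] = (factor to solution 4)/(factor to solution 2) = 9600/48 = 200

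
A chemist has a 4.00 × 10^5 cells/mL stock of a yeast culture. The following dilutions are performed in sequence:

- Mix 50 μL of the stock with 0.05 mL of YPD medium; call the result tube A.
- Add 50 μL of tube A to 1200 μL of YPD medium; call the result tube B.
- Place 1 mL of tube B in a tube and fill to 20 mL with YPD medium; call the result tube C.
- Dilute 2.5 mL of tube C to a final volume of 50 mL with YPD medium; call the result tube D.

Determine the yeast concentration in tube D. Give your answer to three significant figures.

Step 1: 50 μL + 0.05 mL = 100 μL total → factor 100/50 = 2
Step 2: 50 μL + 1200 μL = 1250 μL total → factor 1250/50 = 25
Step 3: 1 mL brought to 20 mL → factor 20/1 = 20
Step 4: 2.5 mL brought to 50 mL → factor 50/2.5 = 20
Overall dilution factor = 2 × 25 × 20 × 20 = 20000
Final = 4.00 × 10^5 cells/mL / 20000 = 20.0 cells/mL

20.0 cells/mL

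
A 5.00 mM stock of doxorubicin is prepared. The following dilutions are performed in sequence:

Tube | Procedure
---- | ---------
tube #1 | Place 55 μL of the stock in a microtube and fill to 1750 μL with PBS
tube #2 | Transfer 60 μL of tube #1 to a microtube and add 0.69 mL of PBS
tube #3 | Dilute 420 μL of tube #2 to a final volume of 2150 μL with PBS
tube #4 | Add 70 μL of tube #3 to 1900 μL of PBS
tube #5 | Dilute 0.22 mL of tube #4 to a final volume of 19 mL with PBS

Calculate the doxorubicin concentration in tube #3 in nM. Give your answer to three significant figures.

Step 1: 55 μL brought to 1750 μL → factor 1750/55 = 31.818
Step 2: 60 μL + 0.69 mL = 750 μL total → factor 750/60 = 12.5
Step 3: 420 μL brought to 2150 μL → factor 2150/420 = 5.119
Dilution factor through tube #3 = 31.818 × 12.5 × 5.119 = 2036
[tube #3] = 5.00 mM / 2036 = 0.002456 mM = 2.46 × 10^3 nM

2.46 × 10^3 nM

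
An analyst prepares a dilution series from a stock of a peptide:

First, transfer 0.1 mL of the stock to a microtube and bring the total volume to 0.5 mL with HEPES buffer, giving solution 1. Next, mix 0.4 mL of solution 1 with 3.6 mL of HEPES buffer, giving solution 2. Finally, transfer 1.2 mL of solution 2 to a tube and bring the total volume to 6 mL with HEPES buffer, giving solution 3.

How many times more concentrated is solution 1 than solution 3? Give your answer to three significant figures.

50.0

Step 1: 0.1 mL brought to 0.5 mL → factor 0.5/0.1 = 5
Step 2: 0.4 mL + 3.6 mL = 4 mL total → factor 4/0.4 = 10
Step 3: 1.2 mL brought to 6 mL → factor 6/1.2 = 5
Dilution factor to solution 1 = 5; to solution 3 = 250
[solution 1]/[solution 3] = (factor to solution 3)/(factor to solution 1) = 250/5 = 50.0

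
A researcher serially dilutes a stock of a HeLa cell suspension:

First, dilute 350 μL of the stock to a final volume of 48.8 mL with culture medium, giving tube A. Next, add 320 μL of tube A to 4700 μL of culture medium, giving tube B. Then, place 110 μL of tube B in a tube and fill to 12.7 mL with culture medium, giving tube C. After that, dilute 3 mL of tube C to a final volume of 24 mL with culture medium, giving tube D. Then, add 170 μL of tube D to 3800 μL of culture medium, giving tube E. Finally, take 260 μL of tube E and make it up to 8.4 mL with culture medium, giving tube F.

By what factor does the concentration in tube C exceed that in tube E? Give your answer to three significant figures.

Step 1: 350 μL brought to 48.8 mL → factor 48800/350 = 139.43
Step 2: 320 μL + 4700 μL = 5020 μL total → factor 5020/320 = 15.688
Step 3: 110 μL brought to 12.7 mL → factor 12700/110 = 115.45
Step 4: 3 mL brought to 24 mL → factor 24/3 = 8
Step 5: 170 μL + 3800 μL = 3970 μL total → factor 3970/170 = 23.353
Dilution factor to tube C = 2.5253 × 10^5; to tube E = 4.7179 × 10^7
[tube C]/[tube E] = (factor to tube E)/(factor to tube C) = 4.7179 × 10^7/2.5253 × 10^5 = 187

187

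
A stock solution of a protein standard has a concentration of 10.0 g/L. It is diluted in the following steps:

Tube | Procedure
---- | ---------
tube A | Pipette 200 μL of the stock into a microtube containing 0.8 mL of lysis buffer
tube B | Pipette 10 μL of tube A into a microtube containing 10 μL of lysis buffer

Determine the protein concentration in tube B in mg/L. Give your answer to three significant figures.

Step 1: 200 μL + 0.8 mL = 1000 μL total → factor 1000/200 = 5
Step 2: 10 μL + 10 μL = 20 μL total → factor 20/10 = 2
Overall dilution factor = 5 × 2 = 10
Final = 10.0 g/L / 10 = 1.000 g/L = 1.00 × 10^3 mg/L

1.00 × 10^3 mg/L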